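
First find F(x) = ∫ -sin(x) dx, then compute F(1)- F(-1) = 0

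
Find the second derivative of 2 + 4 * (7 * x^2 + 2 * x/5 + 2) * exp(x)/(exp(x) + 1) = (-140*x^2*exp(2*x) + 140*x^2*exp(x) + 552*x*exp(2*x) + 568*x*exp(x) + 280*exp(3*x) + 536*exp(2*x) + 336*exp(x))/(5*exp(3*x) + 15*exp(2*x) + 15*exp(x) + 5)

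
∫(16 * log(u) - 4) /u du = 4*(2*log(u) - 1)*log(u) + C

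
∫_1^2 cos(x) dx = -sin(1) + sin(2)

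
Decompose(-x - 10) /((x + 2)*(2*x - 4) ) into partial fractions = 1/(x + 2) - 3/(2*(x - 2))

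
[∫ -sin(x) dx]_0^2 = -1 + cos(2)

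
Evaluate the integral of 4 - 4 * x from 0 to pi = 2 - 2*(-1 + pi)^2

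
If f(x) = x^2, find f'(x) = 2*x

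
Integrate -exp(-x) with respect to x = exp(-x) + C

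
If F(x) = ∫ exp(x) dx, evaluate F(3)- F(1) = -E + exp(3)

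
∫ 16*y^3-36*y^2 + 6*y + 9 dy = 4*y^4 - 12*y^3 + 3*y^2 + 9*y + C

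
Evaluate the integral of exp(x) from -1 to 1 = E - exp(-1)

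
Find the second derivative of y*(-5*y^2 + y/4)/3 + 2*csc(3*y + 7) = -10*y + 36*cot(3*y + 7)^2*csc(3*y + 7) + 18*csc(3*y + 7) + 1/6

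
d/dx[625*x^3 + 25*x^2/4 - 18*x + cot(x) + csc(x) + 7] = 1875*x^2 + 25*x/2 - cot(x)^2 - cot(x)*csc(x) - 19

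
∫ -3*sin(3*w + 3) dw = cos(3*w + 3) + C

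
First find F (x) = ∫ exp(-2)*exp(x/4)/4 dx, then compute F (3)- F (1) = -exp(-7/4) + exp(-5/4)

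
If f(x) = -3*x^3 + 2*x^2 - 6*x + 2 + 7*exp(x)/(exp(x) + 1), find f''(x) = (-18*x*exp(3*x) - 54*x*exp(2*x) - 54*x*exp(x) - 18*x + 4*exp(3*x) + 5*exp(2*x) + 19*exp(x) + 4)/(exp(3*x) + 3*exp(2*x) + 3*exp(x) + 1)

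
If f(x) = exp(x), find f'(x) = exp(x)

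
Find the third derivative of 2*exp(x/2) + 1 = exp(x/2)/4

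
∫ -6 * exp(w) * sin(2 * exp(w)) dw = 3*cos(2*exp(w)) + C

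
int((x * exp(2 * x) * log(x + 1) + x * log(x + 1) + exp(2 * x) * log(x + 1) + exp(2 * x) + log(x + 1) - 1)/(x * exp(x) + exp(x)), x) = 2*log(x + 1)*sinh(x) + C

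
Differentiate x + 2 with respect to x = 1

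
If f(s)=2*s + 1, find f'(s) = 2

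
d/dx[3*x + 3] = 3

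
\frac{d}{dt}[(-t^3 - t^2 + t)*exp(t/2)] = -t^3*exp(t/2)/2 - 7*t^2*exp(t/2)/2 - 3*t*exp(t/2)/2 + exp(t/2)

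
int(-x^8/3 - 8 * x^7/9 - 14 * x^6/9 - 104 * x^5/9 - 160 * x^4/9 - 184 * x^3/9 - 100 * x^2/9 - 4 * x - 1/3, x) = -x^9/27 - x^8/9 - 2*x^7/9 - 52*x^6/27 - 32*x^5/9 - 46*x^4/9 - 100*x^3/27 - 2*x^2 - x/3 + C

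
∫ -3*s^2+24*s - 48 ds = -s^3 + 12*s^2 - 48*s + C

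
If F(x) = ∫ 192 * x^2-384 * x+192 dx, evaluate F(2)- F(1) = 64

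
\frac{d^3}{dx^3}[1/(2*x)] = -3/x^4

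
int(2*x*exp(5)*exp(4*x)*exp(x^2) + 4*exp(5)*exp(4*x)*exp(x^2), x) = exp((x + 2)^2 + 1) + C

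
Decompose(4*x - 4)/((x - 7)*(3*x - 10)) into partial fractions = -28/(11*(3*x - 10)) + 24/(11*(x - 7))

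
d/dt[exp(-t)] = -exp(-t)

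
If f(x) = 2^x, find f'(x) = 2^x*log(2)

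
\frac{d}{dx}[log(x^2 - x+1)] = (2*x - 1)/(x^2 - x + 1)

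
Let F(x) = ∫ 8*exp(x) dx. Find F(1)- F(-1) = -8*exp(-1) + 8*E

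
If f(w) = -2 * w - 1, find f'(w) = -2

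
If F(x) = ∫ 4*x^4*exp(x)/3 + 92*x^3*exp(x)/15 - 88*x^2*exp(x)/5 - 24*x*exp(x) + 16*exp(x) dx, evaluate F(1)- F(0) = -28*E/15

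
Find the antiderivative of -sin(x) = cos(x) + C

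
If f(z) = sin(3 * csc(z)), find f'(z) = -3*cos(3*csc(z))*cot(z)*csc(z)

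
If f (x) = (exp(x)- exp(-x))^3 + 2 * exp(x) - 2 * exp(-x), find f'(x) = (3*exp(6*x) - exp(4*x) - exp(2*x) + 3)*exp(-3*x)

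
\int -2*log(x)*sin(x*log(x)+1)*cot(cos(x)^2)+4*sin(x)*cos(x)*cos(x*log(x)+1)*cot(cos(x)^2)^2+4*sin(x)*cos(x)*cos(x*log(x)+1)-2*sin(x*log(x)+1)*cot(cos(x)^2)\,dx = 2*cos(x*log(x) + 1)*cot(cos(x)^2) + C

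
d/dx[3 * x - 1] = 3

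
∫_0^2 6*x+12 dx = 36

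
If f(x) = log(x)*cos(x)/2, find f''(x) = -(x^2*log(x)*cos(x) + 2*x*sin(x) + cos(x))/(2*x^2)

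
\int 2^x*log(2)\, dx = 2^x + C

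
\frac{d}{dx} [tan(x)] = cos(x)^(-2)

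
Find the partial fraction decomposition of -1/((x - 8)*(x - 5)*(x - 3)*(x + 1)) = 1/(216*(x + 1)) - 1/(40*(x - 3)) + 1/(36*(x - 5)) - 1/(135*(x - 8))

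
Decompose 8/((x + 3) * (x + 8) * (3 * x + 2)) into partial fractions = 36/(77*(3*x + 2)) + 4/(55*(x + 8)) - 8/(35*(x + 3))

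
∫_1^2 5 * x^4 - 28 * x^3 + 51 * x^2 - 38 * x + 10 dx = -2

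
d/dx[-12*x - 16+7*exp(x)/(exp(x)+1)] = (-12*exp(2*x) - 17*exp(x) - 12)/(exp(2*x) + 2*exp(x) + 1)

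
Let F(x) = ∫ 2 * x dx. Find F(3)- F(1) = 8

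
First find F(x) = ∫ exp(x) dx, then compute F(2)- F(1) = -E + exp(2)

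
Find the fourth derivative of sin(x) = sin(x)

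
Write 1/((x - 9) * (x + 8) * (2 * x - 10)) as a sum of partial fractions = 1/(442*(x + 8)) - 1/(104*(x - 5)) + 1/(136*(x - 9))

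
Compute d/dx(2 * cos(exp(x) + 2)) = -2*exp(x)*sin(exp(x) + 2)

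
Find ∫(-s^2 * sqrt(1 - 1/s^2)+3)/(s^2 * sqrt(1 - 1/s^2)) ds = -s - 3*acsc(s) + C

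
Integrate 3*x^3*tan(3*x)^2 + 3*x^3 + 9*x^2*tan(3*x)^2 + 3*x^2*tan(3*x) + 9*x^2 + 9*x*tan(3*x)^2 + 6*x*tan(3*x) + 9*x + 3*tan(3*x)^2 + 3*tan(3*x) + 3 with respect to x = (x + 1)^3*tan(3*x) + C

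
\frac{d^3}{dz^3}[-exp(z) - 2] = -exp(z)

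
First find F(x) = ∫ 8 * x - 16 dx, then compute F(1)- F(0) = -12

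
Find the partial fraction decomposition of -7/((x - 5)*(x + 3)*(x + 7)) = -7/(48*(x + 7)) + 7/(32*(x + 3)) - 7/(96*(x - 5))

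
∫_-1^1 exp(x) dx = E - exp(-1)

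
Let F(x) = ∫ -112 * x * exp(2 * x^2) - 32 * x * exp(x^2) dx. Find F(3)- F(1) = -28*exp(18) - 16*exp(9) + 16*E + 28*exp(2)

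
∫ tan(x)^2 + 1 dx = tan(x) + C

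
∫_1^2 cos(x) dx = -sin(1) + sin(2)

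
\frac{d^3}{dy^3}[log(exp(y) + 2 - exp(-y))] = (-2*exp(5*y) + 12*exp(4*y) + 12*exp(2*y) + 2*exp(y))/(exp(6*y) + 6*exp(5*y) + 9*exp(4*y) - 4*exp(3*y) - 9*exp(2*y) + 6*exp(y) - 1)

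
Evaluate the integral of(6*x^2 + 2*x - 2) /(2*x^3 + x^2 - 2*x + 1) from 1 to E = -log(2) + log(-2*E + 1 + exp(2) + 2*exp(3))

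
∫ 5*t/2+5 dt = 5*t^2/4 + 5*t + C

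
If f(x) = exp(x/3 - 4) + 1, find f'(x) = exp(x/3 - 4)/3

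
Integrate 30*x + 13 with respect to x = 15*x^2 + 13*x + C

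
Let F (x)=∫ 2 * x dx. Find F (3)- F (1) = 8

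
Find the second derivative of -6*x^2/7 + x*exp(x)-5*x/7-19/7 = x*exp(x) + 2*exp(x) - 12/7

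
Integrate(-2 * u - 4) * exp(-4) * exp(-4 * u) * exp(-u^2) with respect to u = exp(-(u + 2)^2) + C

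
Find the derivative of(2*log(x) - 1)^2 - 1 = (8*log(x) - 4)/x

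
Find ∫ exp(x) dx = exp(x) + C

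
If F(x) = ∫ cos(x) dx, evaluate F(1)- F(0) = sin(1)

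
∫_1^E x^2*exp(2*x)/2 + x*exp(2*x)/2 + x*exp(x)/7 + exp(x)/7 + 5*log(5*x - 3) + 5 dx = -exp(2)/4 - 2*log(2) - E/7 + exp(1 + E)/7 + (-3 + 5*E)*log(-3 + 5*E) + exp(2 + 2*E)/4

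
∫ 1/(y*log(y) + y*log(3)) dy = log(log(3*y)) + C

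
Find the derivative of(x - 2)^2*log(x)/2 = (2*x^2*log(x) + x^2 - 4*x*log(x) - 4*x + 4)/(2*x)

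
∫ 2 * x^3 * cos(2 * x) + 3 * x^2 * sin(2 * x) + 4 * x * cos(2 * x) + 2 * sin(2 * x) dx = x*(x^2 + 2)*sin(2*x) + C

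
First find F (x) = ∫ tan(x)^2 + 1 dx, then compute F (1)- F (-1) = 2*tan(1)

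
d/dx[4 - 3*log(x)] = -3/x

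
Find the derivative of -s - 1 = -1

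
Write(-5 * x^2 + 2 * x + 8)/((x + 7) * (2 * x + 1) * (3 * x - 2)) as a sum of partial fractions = 64/(161*(3*x - 2)) - 23/(91*(2*x + 1)) - 251/(299*(x + 7))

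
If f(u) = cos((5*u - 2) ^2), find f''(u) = -2500*u^2*cos(25*u^2 - 20*u + 4) + 2000*u*cos(25*u^2 - 20*u + 4) - 50*sin(25*u^2 - 20*u + 4) - 400*cos(25*u^2 - 20*u + 4)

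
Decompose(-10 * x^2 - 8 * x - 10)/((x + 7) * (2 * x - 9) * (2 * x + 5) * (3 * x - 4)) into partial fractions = 1038/(10925*(3*x - 4)) - 5/(69*(2*x + 5)) - 71/(437*(2*x - 9)) + 148/(1725*(x + 7))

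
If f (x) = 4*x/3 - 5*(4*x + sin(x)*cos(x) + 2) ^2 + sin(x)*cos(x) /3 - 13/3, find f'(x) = 80*x*sin(x)^2 - 200*x + 20*sin(x)^3*cos(x) + 118*sin(x)^2/3 - 50*sin(x)*cos(x) - 295/3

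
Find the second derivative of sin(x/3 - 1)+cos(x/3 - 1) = -sqrt(2)*cos(-x/3 + pi/4 + 1)/9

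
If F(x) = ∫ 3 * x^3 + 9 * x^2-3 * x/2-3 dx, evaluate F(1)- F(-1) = 0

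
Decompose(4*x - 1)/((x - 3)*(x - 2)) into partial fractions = -7/(x - 2) + 11/(x - 3)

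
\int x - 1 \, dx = x^2/2 - x + C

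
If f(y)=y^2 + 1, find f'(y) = 2*y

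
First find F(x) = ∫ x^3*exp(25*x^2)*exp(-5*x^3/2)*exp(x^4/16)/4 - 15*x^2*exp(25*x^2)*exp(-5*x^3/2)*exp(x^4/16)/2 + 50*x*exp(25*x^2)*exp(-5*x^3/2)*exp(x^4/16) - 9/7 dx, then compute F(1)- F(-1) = -exp(441/16) - 18/7 + exp(361/16)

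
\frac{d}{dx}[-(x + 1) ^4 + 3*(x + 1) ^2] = -4*x^3 - 12*x^2 - 6*x + 2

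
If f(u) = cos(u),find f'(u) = -sin(u)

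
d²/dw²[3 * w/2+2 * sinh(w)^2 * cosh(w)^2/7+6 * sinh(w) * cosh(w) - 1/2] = 8*(cosh(2*w) - 1)^2/7 + 12*sinh(2*w) + 16*cosh(2*w)/7 - 12/7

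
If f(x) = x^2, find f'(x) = 2*x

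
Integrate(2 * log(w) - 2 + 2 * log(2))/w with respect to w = (log(2*w) - 1)^2 + C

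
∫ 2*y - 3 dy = y^2 - 3*y + C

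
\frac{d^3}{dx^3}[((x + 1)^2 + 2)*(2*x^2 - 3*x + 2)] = 48*x + 6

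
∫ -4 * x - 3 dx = -2*x^2 - 3*x + C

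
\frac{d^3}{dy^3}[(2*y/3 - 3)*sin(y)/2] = -y*cos(y)/3 - sin(y) + 3*cos(y)/2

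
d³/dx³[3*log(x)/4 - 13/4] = 3/(2*x^3)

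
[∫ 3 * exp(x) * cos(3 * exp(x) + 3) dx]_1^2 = sin(3 + 3*exp(2)) - sin(3 + 3*E)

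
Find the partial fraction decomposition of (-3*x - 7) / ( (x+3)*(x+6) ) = -11/(3*(x + 6)) + 2/(3*(x + 3))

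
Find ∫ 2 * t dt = t^2 + C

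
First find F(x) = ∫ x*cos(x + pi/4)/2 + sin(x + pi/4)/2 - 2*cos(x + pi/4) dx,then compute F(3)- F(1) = -sin(pi/4 + 3)/2 + 3*sin(pi/4 + 1)/2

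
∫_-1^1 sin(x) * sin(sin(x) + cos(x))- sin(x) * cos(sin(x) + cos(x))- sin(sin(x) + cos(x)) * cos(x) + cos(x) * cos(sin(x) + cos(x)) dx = sqrt(2)*(-sin(sqrt(2)*cos(pi/4 + 1) + pi/4) + sin(pi/4 + sqrt(2)*sin(pi/4 + 1)))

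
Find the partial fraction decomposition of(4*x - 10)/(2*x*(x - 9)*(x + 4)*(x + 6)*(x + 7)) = -19/(336*(x + 7)) + 17/(180*(x + 6)) - 1/(24*(x + 4)) + 1/(2160*(x - 9)) + 5/(1512*x)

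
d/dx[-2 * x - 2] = -2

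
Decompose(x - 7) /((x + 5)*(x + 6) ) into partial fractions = 13/(x + 6) - 12/(x + 5)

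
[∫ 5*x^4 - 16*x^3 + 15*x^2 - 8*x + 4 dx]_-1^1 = 20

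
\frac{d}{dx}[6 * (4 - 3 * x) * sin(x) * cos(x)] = -18*x*cos(2*x) - 9*sin(2*x) + 24*cos(2*x)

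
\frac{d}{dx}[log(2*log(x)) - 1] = 1/(x*log(x))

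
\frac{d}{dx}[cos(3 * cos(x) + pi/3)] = 3*sin(x)*sin(3*cos(x) + pi/3)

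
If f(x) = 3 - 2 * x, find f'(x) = -2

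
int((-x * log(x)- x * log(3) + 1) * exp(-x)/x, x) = exp(-x)*log(3*x) + C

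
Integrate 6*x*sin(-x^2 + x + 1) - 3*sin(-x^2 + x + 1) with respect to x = 3*cos(-x^2 + x + 1) + C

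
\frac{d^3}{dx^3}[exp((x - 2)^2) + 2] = 8*x^3*exp(x^2 - 4*x + 4) - 48*x^2*exp(x^2 - 4*x + 4) + 108*x*exp(x^2 - 4*x + 4) - 88*exp(x^2 - 4*x + 4)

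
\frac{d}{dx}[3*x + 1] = 3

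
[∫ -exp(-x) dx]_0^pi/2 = -1 + exp(-pi/2)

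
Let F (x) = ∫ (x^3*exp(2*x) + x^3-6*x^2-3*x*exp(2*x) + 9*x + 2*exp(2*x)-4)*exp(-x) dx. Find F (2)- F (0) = -exp(-2) + exp(2)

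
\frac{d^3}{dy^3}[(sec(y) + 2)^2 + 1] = 4*(-1 - 2/cos(y) + 6/cos(y)^2 + 6/cos(y)^3)*sin(y)/cos(y)^2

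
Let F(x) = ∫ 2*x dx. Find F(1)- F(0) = 1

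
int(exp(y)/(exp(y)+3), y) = log(exp(y) + 3) + C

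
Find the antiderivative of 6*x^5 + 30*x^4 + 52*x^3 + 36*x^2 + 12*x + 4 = x^6 + 6*x^5 + 13*x^4 + 12*x^3 + 6*x^2 + 4*x + C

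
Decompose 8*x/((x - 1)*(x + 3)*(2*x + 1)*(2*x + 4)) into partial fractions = 16/(45*(2*x + 1)) + 3/(5*(x + 3)) - 8/(9*(x + 2)) + 1/(9*(x - 1))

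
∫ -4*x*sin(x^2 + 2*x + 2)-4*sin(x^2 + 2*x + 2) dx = 2*cos((x + 1)^2 + 1) + C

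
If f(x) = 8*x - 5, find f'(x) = 8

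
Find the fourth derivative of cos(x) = cos(x)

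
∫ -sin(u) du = cos(u) + C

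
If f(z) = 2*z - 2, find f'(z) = 2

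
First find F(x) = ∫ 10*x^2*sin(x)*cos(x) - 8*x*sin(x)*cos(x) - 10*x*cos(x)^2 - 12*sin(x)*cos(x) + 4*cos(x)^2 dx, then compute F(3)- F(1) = -27*cos(3)^2 - 5*cos(1)^2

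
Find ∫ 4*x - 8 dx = 2*x^2 - 8*x + C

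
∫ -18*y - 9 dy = -9*y^2 - 9*y + C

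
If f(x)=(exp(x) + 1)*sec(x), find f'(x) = exp(x)*tan(x)*sec(x) + exp(x)*sec(x) + tan(x)*sec(x)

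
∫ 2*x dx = x^2 + C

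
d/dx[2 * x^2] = 4*x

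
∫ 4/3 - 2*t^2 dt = -2*t^3/3 + 4*t/3 + C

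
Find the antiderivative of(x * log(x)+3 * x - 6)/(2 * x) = (x - 6)*(log(x) + 2)/2 + C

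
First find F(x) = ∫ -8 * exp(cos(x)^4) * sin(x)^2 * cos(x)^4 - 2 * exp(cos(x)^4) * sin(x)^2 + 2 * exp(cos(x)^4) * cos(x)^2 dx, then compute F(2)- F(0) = 2*exp(cos(2)^4)*sin(2)*cos(2)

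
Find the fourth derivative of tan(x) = 24*tan(x)^5 + 40*tan(x)^3 + 16*tan(x)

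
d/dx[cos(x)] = -sin(x)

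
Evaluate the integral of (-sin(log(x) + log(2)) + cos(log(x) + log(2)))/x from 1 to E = sqrt(2)*(-sin(log(2) + pi/4) + sin(log(2) + pi/4 + 1))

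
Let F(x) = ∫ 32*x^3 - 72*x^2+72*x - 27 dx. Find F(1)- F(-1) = -102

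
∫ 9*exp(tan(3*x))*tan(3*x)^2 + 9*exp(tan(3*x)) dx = 3*exp(tan(3*x)) + C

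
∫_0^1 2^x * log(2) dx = 1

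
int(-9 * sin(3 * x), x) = 3*cos(3*x) + C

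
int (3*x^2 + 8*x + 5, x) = x^3 + 4*x^2 + 5*x + C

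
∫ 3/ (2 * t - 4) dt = 3*log(t - 2)/2 + C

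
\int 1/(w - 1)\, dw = log(w - 1) + C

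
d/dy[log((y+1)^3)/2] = 3/(2*y + 2)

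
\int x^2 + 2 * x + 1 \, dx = x^3/3 + x^2 + x + C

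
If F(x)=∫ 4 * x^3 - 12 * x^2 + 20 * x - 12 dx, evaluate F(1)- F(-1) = -32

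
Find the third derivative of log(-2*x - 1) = 16/(8*x^3 + 12*x^2 + 6*x + 1)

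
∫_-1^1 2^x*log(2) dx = 3/2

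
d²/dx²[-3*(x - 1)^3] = 18 - 18*x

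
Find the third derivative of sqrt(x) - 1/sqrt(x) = (3*x + 15)/(8*x^(7/2))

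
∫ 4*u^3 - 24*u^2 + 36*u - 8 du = u^4 - 8*u^3 + 18*u^2 - 8*u + C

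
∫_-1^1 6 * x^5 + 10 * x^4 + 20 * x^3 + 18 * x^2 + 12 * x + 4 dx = 24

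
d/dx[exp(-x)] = -exp(-x)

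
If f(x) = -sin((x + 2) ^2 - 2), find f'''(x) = 8*x^3*cos(x^2 + 4*x + 2) + 48*x^2*cos(x^2 + 4*x + 2) + 12*x*sin(x^2 + 4*x + 2) + 96*x*cos(x^2 + 4*x + 2) + 24*sin(x^2 + 4*x + 2) + 64*cos(x^2 + 4*x + 2)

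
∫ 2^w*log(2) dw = 2^w + C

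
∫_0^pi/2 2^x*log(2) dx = -1 + 2^(pi/2)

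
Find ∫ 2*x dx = x^2 + C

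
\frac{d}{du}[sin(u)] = cos(u)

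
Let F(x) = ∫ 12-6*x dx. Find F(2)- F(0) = 12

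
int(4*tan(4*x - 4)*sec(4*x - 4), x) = sec(4*x - 4) + C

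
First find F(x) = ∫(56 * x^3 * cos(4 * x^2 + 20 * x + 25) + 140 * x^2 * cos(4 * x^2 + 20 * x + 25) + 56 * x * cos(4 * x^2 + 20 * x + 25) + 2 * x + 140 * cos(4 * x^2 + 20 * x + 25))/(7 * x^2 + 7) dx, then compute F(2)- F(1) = sin(81) - log(2)/7 + log(5)/7 - sin(49)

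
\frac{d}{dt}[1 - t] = -1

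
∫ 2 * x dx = x^2 + C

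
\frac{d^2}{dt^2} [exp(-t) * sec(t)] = 2*(-sin(t) + 1/cos(t))*exp(-t)/cos(t)^2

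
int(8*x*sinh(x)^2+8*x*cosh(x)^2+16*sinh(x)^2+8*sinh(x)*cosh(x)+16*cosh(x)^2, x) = 4*(x + 2)*sinh(2*x) + C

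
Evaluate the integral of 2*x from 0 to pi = pi^2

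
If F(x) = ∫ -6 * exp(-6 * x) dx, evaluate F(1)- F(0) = -1 + exp(-6)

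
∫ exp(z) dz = exp(z) + C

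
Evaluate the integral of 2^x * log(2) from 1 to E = -2 + 2^E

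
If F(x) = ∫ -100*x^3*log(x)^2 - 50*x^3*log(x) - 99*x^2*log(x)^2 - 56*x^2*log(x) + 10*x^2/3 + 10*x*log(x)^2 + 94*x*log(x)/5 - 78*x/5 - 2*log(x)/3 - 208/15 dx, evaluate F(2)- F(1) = -644*log(2)^2 - 216/5 + 644*log(2)/15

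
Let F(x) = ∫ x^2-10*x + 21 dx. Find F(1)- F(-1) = 128/3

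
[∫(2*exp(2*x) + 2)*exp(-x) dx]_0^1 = -2*exp(-1) + 2*E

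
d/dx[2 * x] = 2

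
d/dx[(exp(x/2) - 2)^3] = 3*exp(3*x/2)/2 + 6*exp(x/2) - 6*exp(x)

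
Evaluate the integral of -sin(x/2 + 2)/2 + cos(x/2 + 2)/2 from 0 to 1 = -sin(2) + cos(5/2) - cos(2) + sin(5/2)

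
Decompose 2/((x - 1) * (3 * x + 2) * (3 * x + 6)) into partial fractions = -3/(10*(3*x + 2)) + 1/(18*(x + 2)) + 2/(45*(x - 1))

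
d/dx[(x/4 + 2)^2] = x/8 + 1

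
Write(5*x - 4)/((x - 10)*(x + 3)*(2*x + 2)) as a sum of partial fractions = -19/(52*(x + 3)) + 9/(44*(x + 1)) + 23/(143*(x - 10))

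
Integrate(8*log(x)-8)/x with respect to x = 4*(log(x) - 1)^2 + C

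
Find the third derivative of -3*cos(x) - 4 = -3*sin(x)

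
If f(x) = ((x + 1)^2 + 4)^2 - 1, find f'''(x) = 24*x + 24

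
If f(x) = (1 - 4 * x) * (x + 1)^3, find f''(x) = -48*x^2 - 66*x - 18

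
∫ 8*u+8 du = 4*u^2 + 8*u + C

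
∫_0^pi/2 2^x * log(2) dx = -1 + 2^(pi/2)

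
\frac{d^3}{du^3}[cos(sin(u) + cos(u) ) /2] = (-sqrt(2)*sin(u)*sin(sqrt(2)*sin(u + pi/4))*cos(u) + sqrt(2)*sin(sqrt(2)*sin(u + pi/4)) + 3*sin(u + pi/4)*cos(sqrt(2)*sin(u + pi/4)))*cos(u + pi/4)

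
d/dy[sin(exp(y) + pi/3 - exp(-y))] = (exp(2*y) + 1)*exp(-y)*sin(-exp(y) + pi/6 + exp(-y))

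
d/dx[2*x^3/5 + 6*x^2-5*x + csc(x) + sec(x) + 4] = 6*x^2/5 + 12*x + tan(x)*sec(x) - cot(x)*csc(x) - 5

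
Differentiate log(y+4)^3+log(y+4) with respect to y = (3*log(y + 4)^2 + 1)/(y + 4)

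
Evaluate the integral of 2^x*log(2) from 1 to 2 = 2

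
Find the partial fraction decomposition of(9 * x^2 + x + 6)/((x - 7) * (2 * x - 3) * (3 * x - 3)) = -37/(11*(2*x - 3)) + 8/(9*(x - 1)) + 227/(99*(x - 7))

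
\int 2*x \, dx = x^2 + C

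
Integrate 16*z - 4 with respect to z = 8*z^2 - 4*z + C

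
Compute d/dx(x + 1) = 1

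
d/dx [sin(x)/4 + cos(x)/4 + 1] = -sin(x)/4 + cos(x)/4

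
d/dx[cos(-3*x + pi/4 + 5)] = 3*sin(-3*x + pi/4 + 5)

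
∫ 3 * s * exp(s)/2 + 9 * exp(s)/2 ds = 3*(s + 2)*exp(s)/2 + C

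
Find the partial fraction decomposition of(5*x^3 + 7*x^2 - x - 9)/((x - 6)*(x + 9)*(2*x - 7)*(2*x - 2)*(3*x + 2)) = 543/(125000*(3*x + 2)) - 2301/(15625*(2*x - 7)) - 513/(31250*(x + 9)) + 1/(1250*(x - 1)) + 439/(5000*(x - 6))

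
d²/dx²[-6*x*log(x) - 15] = -6/x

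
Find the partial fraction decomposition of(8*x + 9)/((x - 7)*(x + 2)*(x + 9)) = -9/(16*(x + 9)) + 1/(9*(x + 2)) + 65/(144*(x - 7))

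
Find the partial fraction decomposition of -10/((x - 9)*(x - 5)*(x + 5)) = -1/(14*(x + 5)) + 1/(4*(x - 5)) - 5/(28*(x - 9))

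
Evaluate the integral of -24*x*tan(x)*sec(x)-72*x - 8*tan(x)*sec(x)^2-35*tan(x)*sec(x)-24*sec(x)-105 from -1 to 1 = -210 - 48/cos(1)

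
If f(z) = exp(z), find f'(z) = exp(z)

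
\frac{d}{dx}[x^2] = 2*x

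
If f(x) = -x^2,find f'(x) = -2*x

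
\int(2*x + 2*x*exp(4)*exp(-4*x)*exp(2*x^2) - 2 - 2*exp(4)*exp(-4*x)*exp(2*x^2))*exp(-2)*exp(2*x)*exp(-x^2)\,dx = 2*sinh((x - 1)^2 + 1) + C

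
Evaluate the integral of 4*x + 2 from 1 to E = -4 + 2*E + 2*exp(2)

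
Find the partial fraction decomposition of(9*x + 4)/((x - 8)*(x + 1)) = 5/(9*(x + 1)) + 76/(9*(x - 8))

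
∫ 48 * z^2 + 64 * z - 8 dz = 16*z^3 + 32*z^2 - 8*z + C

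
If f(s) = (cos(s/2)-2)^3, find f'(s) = -51*sin(s/2)/8 + 3*sin(s) - 3*sin(3*s/2)/8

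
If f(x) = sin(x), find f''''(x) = sin(x)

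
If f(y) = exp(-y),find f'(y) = -exp(-y)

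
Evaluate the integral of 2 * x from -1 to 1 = 0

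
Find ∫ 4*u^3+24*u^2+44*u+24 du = u^4 + 8*u^3 + 22*u^2 + 24*u + C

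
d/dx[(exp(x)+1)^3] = 3*exp(3*x) + 6*exp(2*x) + 3*exp(x)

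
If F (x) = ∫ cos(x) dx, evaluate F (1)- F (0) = sin(1)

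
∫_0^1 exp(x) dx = -1 + E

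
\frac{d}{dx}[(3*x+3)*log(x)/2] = (3*x*log(x) + 3*x + 3)/(2*x)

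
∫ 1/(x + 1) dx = log(x + 1) + C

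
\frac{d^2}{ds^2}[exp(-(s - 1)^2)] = (4*s^2 - 8*s + 2)*exp(-s^2 + 2*s - 1)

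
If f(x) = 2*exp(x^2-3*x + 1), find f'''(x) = 16*x^3*exp(x^2 - 3*x + 1) - 72*x^2*exp(x^2 - 3*x + 1) + 132*x*exp(x^2 - 3*x + 1) - 90*exp(x^2 - 3*x + 1)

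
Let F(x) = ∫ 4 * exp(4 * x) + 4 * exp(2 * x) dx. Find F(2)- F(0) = -4 + (1 + exp(4))^2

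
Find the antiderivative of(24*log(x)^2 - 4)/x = 8*log(x)^3 - 4*log(x) + C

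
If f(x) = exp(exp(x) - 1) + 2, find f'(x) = exp(x + exp(x) - 1)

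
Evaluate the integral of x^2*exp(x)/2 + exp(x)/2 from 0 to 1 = -3/2 + E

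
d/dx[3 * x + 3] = 3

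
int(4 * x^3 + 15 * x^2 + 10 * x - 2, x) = x^4 + 5*x^3 + 5*x^2 - 2*x + C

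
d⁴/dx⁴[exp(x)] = exp(x)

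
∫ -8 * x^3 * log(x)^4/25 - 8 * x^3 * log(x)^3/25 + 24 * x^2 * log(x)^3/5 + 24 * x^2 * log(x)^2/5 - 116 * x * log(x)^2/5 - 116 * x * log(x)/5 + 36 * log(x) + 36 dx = -2*x^2*log(x)^2/5 + 4*x*log(x) - 2*(x^2*log(x)^2 - 10*x*log(x) + 20)^2/25 + C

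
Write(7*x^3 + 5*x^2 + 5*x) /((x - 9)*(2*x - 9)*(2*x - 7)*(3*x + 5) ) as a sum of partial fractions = 725/(36704*(3*x + 5)) + 3031/(1364*(2*x - 7)) - 677/(148*(2*x - 9)) + 617/(352*(x - 9))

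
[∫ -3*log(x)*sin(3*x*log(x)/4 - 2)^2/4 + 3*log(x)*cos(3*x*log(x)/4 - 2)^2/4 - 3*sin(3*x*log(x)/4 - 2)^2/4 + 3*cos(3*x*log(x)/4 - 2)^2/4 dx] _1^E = sin(4)/2 - sin(4 - 3*E/2)/2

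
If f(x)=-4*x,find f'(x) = -4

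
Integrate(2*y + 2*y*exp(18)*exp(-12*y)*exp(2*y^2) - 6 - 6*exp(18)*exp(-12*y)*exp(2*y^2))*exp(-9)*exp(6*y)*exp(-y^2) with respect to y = 2*sinh((y - 3)^2) + C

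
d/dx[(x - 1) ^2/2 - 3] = x - 1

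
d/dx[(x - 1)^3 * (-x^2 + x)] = -5*x^4 + 16*x^3 - 18*x^2 + 8*x - 1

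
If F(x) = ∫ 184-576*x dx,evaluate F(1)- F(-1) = 368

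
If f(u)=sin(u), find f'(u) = cos(u)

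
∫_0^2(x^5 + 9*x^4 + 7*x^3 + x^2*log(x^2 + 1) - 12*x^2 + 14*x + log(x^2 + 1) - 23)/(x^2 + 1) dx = -6 + 6*log(5)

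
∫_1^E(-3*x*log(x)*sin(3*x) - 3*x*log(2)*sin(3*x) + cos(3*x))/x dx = log(2*E)*cos(3*E) - log(2)*cos(3)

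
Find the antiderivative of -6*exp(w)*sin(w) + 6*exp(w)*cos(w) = 6*exp(w)*cos(w) + C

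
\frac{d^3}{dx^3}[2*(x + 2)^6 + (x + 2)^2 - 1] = 240*x^3 + 1440*x^2 + 2880*x + 1920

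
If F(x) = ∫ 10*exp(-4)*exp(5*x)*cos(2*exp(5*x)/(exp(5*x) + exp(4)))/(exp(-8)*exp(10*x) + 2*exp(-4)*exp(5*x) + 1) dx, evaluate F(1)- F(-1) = -sin(2/(1 + exp(9))) + sin(2*E/(1 + E))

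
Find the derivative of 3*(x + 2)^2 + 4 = 6*x + 12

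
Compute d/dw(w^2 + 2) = 2*w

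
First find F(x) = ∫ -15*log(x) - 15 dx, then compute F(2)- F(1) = -30*log(2)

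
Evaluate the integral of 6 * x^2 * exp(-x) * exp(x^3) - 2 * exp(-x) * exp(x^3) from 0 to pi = -2 + 2*exp(-pi + pi^3)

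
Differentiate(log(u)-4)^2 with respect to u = (2*log(u) - 8)/u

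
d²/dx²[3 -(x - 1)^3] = 6 - 6*x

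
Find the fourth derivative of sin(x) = sin(x)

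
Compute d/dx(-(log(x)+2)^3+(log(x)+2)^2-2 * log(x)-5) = (-3*log(x)^2 - 10*log(x) - 10)/x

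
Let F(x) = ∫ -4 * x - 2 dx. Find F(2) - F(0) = -12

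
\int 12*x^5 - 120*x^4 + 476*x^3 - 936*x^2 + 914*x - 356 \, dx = 2*x^6 - 24*x^5 + 119*x^4 - 312*x^3 + 457*x^2 - 356*x + C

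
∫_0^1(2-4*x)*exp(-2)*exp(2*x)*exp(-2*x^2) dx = 0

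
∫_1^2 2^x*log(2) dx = 2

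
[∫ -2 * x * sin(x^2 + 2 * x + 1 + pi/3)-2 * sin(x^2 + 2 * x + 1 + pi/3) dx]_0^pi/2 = -cos(1 + pi/3 + pi^2/4) - cos(1 + pi/3)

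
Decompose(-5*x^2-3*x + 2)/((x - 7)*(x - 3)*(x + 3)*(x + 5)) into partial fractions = 9/(16*(x + 5)) - 17/(60*(x + 3)) + 13/(48*(x - 3)) - 11/(20*(x - 7))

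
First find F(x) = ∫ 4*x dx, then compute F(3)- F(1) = 16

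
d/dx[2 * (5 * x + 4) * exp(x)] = 10*x*exp(x) + 18*exp(x)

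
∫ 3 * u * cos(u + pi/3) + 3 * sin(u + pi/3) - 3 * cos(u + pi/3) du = (3*u - 3)*sin(u + pi/3) + C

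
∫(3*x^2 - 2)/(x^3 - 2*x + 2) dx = log(x^3 - 2*x + 2) + C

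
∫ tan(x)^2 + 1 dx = tan(x) + C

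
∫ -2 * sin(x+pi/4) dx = 2*cos(x + pi/4) + C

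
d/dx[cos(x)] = -sin(x)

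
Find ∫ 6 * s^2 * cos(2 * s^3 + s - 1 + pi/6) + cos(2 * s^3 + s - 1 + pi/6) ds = sin(2*s^3 + s - 1 + pi/6) + C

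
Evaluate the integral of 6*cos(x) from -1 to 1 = 12*sin(1)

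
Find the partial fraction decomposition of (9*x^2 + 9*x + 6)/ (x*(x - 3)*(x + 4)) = 57/(14*(x + 4)) + 38/(7*(x - 3)) - 1/(2*x)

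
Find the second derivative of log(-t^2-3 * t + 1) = (-2*t^2 - 6*t - 11)/(t^4 + 6*t^3 + 7*t^2 - 6*t + 1)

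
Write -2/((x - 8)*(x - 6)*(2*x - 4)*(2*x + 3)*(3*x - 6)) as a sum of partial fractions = -16/(41895*(2*x + 3)) - 11/(42336*(x - 2)) - 1/(504*(x - 2)^2) + 1/(1440*(x - 6)) - 1/(4104*(x - 8))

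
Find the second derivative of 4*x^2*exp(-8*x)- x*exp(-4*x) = (256*x^2 - 16*x*exp(4*x) - 128*x + 8*exp(4*x) + 8)*exp(-8*x)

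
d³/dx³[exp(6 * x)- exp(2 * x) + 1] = 216*exp(6*x) - 8*exp(2*x)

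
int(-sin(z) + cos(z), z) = sin(z) + cos(z) + C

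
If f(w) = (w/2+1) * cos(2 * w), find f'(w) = -w*sin(2*w) - 2*sin(2*w) + cos(2*w)/2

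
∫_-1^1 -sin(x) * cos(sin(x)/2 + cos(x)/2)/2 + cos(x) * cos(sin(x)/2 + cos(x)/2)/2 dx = sin(-cos(1)/2 + sin(1)/2) + sin(cos(1)/2 + sin(1)/2)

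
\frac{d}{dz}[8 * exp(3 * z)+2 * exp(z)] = 24*exp(3*z) + 2*exp(z)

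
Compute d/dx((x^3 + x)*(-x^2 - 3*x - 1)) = -5*x^4 - 12*x^3 - 6*x^2 - 6*x - 1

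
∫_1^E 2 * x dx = -1 + exp(2)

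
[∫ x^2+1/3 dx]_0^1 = 2/3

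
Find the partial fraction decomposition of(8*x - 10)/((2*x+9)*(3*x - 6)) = 92/(39*(2*x + 9)) + 2/(13*(x - 2))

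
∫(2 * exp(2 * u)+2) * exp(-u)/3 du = 4*sinh(u)/3 + C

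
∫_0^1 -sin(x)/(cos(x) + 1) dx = -log(2) + log(cos(1) + 1)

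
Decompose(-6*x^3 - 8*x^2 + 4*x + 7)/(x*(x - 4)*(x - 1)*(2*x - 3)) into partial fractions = 202/(15*(2*x - 3)) - 1/(x - 1) - 163/(20*(x - 4)) - 7/(12*x)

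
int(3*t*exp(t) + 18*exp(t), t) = 3*(t + 5)*exp(t) + C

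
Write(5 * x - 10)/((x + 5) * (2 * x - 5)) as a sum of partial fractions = 1/(3*(2*x - 5)) + 7/(3*(x + 5))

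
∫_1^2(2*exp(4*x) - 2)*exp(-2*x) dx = -(E - exp(-1))^2 + (-exp(-2) + exp(2))^2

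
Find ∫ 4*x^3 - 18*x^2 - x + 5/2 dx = x^4 - 6*x^3 - x^2/2 + 5*x/2 + C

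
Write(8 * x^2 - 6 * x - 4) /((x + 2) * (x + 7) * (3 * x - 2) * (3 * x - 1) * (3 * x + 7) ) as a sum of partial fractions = -241/(504*(3*x + 7)) + 23/(616*(3*x - 1)) - 5/(207*(3*x - 2)) + 43/(3542*(x + 7)) + 1/(7*(x + 2))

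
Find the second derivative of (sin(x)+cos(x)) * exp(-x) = (2*sin(x) - 2*cos(x))*exp(-x)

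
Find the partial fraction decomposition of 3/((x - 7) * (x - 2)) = -3/(5*(x - 2)) + 3/(5*(x - 7))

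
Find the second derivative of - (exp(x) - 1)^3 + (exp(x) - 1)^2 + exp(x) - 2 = -9*exp(3*x) + 16*exp(2*x) - 4*exp(x)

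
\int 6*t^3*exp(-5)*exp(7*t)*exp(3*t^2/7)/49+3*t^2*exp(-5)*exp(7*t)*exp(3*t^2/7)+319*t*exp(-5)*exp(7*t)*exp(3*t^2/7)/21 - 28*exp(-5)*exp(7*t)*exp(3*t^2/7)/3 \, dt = (3*t^2 + 49*t - 35)*exp(3*t^2/7 + 7*t - 5)/21 + C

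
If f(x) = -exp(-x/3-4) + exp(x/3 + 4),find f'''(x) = (exp(2*x/3 + 8) + 1)*exp(-x/3 - 4)/27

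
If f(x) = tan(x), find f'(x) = cos(x)^(-2)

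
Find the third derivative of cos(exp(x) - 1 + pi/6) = exp(3*x)*sin(exp(x) - 1 + pi/6) - 3*exp(2*x)*cos(exp(x) - 1 + pi/6) - exp(x)*sin(exp(x) - 1 + pi/6)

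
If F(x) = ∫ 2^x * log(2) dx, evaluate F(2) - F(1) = 2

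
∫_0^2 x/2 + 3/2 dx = 4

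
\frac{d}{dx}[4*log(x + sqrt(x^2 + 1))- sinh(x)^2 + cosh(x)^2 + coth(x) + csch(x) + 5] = -(x^2*cosh(x) + x^2 + x*sqrt(x^2 + 1)*cosh(x) + x*sqrt(x^2 + 1) - 4*x*sinh(x)^2 - 4*sqrt(x^2 + 1)*sinh(x)^2 + cosh(x) + 1)/((x^2 + x*sqrt(x^2 + 1) + 1)*sinh(x)^2)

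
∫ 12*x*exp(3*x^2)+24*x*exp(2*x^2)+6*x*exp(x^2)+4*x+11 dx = 2*x^2 + 11*x + 2*exp(3*x^2) + 6*exp(2*x^2) + 3*exp(x^2) + C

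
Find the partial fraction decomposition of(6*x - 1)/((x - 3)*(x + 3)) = 19/(6*(x + 3)) + 17/(6*(x - 3))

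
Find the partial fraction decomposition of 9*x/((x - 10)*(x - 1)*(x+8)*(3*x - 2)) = 81/(364*(3*x - 2)) + 2/(117*(x + 8)) - 1/(9*(x - 1)) + 5/(252*(x - 10))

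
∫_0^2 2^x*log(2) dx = 3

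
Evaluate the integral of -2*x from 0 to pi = -pi^2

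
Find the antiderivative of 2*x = x^2 + C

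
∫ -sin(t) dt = cos(t) + C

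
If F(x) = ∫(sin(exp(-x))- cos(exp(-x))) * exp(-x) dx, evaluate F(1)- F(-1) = sqrt(2)*(-sin(pi/4 + E) + sin(exp(-1) + pi/4))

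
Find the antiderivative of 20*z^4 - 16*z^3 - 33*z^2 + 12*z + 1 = 4*z^5 - 4*z^4 - 11*z^3 + 6*z^2 + z + C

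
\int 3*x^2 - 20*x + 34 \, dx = x^3 - 10*x^2 + 34*x + C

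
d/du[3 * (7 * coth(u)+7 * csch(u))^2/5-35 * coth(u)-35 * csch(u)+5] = -(294*sinh(u) - 175*cosh(u) - 175 + 588/tanh(u) + 588/sinh(u))/(5*sinh(u)^2)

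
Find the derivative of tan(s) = cos(s)^(-2)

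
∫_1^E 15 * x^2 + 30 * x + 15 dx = -40 + 5*(1 + E)^3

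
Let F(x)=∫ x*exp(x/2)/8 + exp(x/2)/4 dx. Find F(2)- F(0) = E/2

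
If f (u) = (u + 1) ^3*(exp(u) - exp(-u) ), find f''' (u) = (u^3*exp(2*u) + u^3 + 12*u^2*exp(2*u) - 6*u^2 + 39*u*exp(2*u) + 3*u + 34*exp(2*u) + 4)*exp(-u)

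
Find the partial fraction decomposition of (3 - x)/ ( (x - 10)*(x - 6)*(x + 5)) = 8/(165*(x + 5)) + 3/(44*(x - 6)) - 7/(60*(x - 10))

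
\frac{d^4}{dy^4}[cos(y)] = cos(y)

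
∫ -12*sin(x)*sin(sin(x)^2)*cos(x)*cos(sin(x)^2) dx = -3*sin(sin(x)^2)^2 + C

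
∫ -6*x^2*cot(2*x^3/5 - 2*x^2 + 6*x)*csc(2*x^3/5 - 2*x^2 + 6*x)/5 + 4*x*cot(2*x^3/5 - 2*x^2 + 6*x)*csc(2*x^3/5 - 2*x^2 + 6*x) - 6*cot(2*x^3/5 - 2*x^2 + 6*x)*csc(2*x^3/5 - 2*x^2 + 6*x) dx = csc(2*x*(x^2 - 5*x + 15)/5) + C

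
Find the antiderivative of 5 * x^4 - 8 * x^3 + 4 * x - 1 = x^5 - 2*x^4 + 2*x^2 - x + C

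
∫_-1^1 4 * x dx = 0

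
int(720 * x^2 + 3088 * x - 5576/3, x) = 240*x^3 + 1544*x^2 - 5576*x/3 + C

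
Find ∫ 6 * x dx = 3*x^2 + C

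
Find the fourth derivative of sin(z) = sin(z)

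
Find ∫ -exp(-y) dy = exp(-y) + C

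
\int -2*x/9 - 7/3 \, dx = -x^2/9 - 7*x/3 + C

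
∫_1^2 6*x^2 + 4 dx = 18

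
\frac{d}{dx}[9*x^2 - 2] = 18*x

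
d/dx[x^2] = 2*x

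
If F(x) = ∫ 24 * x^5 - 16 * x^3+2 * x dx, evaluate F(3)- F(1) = 2600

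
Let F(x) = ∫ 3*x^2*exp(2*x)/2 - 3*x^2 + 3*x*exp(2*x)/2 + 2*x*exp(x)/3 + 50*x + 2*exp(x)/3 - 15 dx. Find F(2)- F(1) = -2*E/3 + 7*exp(2)/12 + 53 + 3*exp(4)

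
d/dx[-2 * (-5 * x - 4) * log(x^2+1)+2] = (10*x^2*log(x^2 + 1) + 20*x^2 + 16*x + 10*log(x^2 + 1))/(x^2 + 1)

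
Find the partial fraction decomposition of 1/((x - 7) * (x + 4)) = -1/(11*(x + 4)) + 1/(11*(x - 7))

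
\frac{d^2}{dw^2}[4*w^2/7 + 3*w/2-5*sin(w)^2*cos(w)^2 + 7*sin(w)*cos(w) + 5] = -20*(1 - cos(2*w))^2 - 14*sin(2*w) - 40*cos(2*w) + 218/7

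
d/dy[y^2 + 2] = 2*y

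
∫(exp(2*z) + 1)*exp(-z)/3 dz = 2*sinh(z)/3 + C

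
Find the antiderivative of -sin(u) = cos(u) + C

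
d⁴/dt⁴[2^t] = 2^t*log(2)^4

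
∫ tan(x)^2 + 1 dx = tan(x) + C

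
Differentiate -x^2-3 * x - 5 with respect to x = -2*x - 3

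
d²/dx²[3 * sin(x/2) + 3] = -3*sin(x/2)/4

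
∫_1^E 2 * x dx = -1 + exp(2)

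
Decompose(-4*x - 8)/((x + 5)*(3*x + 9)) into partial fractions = -2/(x + 5) + 2/(3*(x + 3))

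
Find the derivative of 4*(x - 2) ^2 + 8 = 8*x - 16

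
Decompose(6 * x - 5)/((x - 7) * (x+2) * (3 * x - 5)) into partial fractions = -45/(176*(3*x - 5)) - 17/(99*(x + 2)) + 37/(144*(x - 7))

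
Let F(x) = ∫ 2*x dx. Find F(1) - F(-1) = 0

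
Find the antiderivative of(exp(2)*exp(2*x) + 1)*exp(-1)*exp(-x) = 2*sinh(x + 1) + C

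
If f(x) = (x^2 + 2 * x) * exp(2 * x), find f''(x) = 4*x^2*exp(2*x) + 16*x*exp(2*x) + 10*exp(2*x)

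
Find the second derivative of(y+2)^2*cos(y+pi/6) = -y^2*cos(y + pi/6) - 4*sqrt(2)*y*sin(y + 5*pi/12) - 8*sin(y + pi/6) - 2*cos(y + pi/6)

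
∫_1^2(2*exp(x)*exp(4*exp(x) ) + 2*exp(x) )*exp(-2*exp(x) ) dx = -exp(2*E) - exp(-2*exp(2)) + exp(-2*E) + exp(2*exp(2))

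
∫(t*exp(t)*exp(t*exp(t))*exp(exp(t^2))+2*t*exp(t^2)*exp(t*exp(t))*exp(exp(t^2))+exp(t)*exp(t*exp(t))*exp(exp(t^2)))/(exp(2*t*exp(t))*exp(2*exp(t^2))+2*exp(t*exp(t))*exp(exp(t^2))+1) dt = exp(t*exp(t) + exp(t^2))/(exp(t*exp(t) + exp(t^2)) + 1) + C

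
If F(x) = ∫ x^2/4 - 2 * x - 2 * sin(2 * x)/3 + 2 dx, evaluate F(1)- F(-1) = 25/6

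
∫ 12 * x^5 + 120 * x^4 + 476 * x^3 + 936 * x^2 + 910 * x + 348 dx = 2*x^6 + 24*x^5 + 119*x^4 + 312*x^3 + 455*x^2 + 348*x + C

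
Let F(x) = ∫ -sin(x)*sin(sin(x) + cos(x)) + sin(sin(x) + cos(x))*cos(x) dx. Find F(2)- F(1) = -cos(cos(2) + sin(2)) + cos(cos(1) + sin(1))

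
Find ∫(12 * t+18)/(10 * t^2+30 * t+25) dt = 3*log((2*t + 3)^2 + 1)/5 + C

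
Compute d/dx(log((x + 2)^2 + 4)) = (2*x + 4)/(x^2 + 4*x + 8)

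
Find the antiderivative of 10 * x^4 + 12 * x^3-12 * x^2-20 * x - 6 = 2*x^5 + 3*x^4 - 4*x^3 - 10*x^2 - 6*x + C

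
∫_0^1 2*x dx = 1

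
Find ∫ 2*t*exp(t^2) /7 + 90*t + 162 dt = 45*t^2 + 162*t + exp(t^2)/7 + C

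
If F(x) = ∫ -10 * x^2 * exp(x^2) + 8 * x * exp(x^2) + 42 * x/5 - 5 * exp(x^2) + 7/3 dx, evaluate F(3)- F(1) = -11*exp(9) + E + 574/15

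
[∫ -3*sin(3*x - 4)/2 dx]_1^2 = -cos(1)/2 + cos(2)/2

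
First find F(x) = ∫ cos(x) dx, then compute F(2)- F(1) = -sin(1) + sin(2)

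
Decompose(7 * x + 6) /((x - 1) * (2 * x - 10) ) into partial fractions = -13/(8*(x - 1)) + 41/(8*(x - 5))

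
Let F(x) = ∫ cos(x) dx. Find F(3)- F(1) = -sin(1) + sin(3)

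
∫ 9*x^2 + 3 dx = 3*x^3 + 3*x + C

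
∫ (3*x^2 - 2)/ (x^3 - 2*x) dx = log(3*x^3 - 6*x) + C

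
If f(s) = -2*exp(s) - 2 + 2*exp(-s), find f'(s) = (-2*exp(2*s) - 2)*exp(-s)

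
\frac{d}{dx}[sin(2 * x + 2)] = 2*cos(2*x + 2)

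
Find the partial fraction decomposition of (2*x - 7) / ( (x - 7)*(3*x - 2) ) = 17/(19*(3*x - 2)) + 7/(19*(x - 7))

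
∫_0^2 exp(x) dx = -1 + exp(2)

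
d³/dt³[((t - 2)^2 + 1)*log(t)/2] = (t^2 + 2*t + 5)/t^3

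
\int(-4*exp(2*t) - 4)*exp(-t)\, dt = -8*sinh(t) + C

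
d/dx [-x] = -1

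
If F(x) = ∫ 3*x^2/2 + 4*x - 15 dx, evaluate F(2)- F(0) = -18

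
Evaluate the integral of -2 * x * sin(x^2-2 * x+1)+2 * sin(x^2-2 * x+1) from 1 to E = -1 + cos((-1 + E)^2)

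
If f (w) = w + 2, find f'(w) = 1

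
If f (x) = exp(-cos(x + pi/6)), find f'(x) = exp(-cos(x + pi/6))*sin(x + pi/6)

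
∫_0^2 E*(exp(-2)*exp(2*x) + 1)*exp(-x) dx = -2*exp(-1) + 2*E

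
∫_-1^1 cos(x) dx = 2*sin(1)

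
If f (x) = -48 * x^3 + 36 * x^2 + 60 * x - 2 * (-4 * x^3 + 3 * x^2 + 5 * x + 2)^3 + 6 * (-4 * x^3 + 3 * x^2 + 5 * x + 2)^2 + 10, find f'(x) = 1152*x^8 - 2304*x^7 - 1848*x^6 + 3420*x^5 + 2370*x^4 - 1056*x^3 - 1434*x^2 - 228*x + 60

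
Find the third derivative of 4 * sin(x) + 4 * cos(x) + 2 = 4*sin(x) - 4*cos(x)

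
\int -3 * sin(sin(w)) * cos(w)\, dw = 3*cos(sin(w)) + C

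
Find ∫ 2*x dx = x^2 + C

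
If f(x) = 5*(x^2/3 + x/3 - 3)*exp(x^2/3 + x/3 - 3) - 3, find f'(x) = 10*x^3*exp(x^2/3 + x/3 - 3)/9 + 5*x^2*exp(x^2/3 + x/3 - 3)/3 - 55*x*exp(x^2/3 + x/3 - 3)/9 - 10*exp(x^2/3 + x/3 - 3)/3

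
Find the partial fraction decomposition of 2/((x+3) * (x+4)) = -2/(x + 4) + 2/(x + 3)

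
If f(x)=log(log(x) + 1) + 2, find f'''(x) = (2*log(x)^2 + 7*log(x) + 7)/(x^3*log(x)^3 + 3*x^3*log(x)^2 + 3*x^3*log(x) + x^3)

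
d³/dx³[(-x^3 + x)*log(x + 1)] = (-6*x^2*log(x + 1) - 11*x^2 - 12*x*log(x + 1) - 16*x - 6*log(x + 1) - 3)/(x^2 + 2*x + 1)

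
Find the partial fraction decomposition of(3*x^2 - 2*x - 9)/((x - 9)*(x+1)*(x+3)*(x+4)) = -47/(39*(x + 4)) + 1/(x + 3) + 1/(15*(x + 1)) + 9/(65*(x - 9))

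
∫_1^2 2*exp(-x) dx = -2*exp(-2) + 2*exp(-1)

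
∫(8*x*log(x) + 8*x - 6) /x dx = 2*(4*x - 3)*log(x) + C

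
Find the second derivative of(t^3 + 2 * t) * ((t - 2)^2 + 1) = 20*t^3 - 48*t^2 + 42*t - 16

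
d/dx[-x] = -1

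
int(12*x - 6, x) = 6*x^2 - 6*x + C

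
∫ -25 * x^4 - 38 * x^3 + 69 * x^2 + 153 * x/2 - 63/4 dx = -5*x^5 - 19*x^4/2 + 23*x^3 + 153*x^2/4 - 63*x/4 + C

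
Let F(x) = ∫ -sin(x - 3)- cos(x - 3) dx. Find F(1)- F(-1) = cos(2) - cos(4) - sin(4) + sin(2)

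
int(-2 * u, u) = -u^2 + C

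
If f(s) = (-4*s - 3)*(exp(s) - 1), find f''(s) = -4*s*exp(s) - 11*exp(s)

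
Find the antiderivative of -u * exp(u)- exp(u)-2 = -u*(exp(u) + 2) + C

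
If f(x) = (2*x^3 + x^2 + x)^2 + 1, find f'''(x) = 480*x^3 + 240*x^2 + 120*x + 12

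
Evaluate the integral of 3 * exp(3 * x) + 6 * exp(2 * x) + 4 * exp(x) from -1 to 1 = -(exp(-1) + 1)^3 - exp(-1) + E + (1 + E)^3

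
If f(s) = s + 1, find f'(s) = 1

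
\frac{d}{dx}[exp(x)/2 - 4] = exp(x)/2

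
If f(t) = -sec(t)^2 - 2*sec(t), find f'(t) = -2*(1 + 1/cos(t))*sin(t)/cos(t)^2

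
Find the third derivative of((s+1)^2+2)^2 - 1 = 24*s + 24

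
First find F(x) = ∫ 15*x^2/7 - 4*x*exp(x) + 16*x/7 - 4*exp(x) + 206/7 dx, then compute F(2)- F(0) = 484/7 - 8*exp(2)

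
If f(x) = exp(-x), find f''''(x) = exp(-x)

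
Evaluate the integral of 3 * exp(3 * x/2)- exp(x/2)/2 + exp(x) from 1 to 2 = -2*exp(3/2) - 2*E + exp(1/2) + exp(2) + 2*exp(3)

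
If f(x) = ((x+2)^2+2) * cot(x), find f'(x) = -x^2/sin(x)^2 + 2*x/tan(x) - 4*x/sin(x)^2 + 4/tan(x) - 6/sin(x)^2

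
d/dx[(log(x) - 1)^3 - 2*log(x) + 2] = (3*log(x)^2 - 6*log(x) + 1)/x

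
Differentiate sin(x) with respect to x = cos(x)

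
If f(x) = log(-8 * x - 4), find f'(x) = 2/(2*x + 1)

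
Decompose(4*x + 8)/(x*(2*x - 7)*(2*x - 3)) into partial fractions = -7/(3*(2*x - 3)) + 11/(7*(2*x - 7)) + 8/(21*x)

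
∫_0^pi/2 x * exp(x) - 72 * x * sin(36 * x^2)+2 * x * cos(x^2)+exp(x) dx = -1 + sin(pi^2/4) + cos(9*pi^2) + pi*exp(pi/2)/2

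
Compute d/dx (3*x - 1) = 3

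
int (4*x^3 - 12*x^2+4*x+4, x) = x^4 - 4*x^3 + 2*x^2 + 4*x + C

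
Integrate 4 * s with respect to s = 2*s^2 + C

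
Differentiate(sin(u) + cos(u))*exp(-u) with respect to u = -2*exp(-u)*sin(u)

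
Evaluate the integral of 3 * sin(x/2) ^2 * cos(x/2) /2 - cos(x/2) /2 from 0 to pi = 0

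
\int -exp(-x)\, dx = exp(-x) + C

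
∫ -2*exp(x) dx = -2*exp(x) + C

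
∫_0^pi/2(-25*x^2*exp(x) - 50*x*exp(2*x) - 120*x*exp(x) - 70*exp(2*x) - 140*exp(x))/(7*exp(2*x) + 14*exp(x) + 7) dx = -5*(5*pi^2/28 + 2 + pi)*exp(pi/2)/(1 + exp(pi/2)) + 5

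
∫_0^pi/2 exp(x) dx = -1 + exp(pi/2)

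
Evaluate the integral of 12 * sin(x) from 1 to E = 12*cos(1) - 12*cos(E)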